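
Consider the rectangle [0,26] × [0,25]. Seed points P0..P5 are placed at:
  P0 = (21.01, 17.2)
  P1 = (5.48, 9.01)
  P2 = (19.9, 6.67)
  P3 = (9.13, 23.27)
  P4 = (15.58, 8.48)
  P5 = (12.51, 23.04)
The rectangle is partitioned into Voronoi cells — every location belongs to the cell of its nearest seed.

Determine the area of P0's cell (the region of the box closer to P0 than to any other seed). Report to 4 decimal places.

Area of P0's cell: 120.9706

1. box [0,26]×[0,25]: [(0, 0) (26, 0) (26, 25) (0, 25)]
2. ⊥bis P0·P1 via (13.245,13.105): [(20.1561, 0) (26, 0) (26, 25) (6.972, 25)]  |A|=310.8986
3. ⊥bis P0·P2 via (20.455,11.935): [(13.4739, 12.6709) (26, 11.3505) (26, 25) (6.972, 25)]  |A|=202.7866
4. ⊥bis P0·P3 via (15.07,20.235): [(12.3216, 14.8559) (13.4739, 12.6709) (26, 11.3505) (26, 25) (17.5046, 25)]  |A|=149.3646
5. ⊥bis P0·P4 via (18.295,12.84): [(12.982, 16.1484) (19.6043, 12.0247) (26, 11.3505) (26, 25) (17.5046, 25)]  |A|=137.3981
6. ⊥bis P0·P5 via (16.76,20.12): [(13.7169, 15.6908) (19.6043, 12.0247) (26, 11.3505) (26, 25) (20.1128, 25)]  |A|=120.9706
7. canonical 5-gon: [(13.7169, 15.6908) (19.6043, 12.0247) (26, 11.3505) (26, 25) (20.1128, 25)]
8. shoelace: 120.9706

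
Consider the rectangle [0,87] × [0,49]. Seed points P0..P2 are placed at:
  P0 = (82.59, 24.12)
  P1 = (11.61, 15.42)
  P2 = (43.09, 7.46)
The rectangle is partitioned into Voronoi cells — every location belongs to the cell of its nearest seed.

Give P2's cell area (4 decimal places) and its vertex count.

1. box [0,87]×[0,49]: [(0, 0) (87, 0) (87, 49) (0, 49)]
2. ⊥bis P2·P0 via (62.84,15.79): [(0, 0) (69.4998, 0) (48.8329, 49) (0, 49)]  |A|=2899.1519
3. ⊥bis P2·P1 via (27.35,11.44): [(24.4573, 0) (69.4998, 0) (48.8329, 49) (36.8474, 49)]  |A|=1397.1873
4. canonical 4-gon: [(24.4573, 0) (69.4998, 0) (48.8329, 49) (36.8474, 49)]
5. shoelace: 1397.1873

Area of P2's cell: 1397.1873 (4 vertices)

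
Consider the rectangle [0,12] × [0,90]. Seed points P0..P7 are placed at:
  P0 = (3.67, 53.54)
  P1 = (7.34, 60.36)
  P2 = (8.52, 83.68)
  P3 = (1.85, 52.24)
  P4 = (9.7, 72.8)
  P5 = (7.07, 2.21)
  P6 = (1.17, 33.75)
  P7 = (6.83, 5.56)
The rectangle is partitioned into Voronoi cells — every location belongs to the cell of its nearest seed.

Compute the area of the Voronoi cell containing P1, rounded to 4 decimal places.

1. box [0,12]×[0,90]: [(0, 0) (12, 0) (12, 90) (0, 90)]
2. ⊥bis P1·P0 via (5.505,56.95): [(0, 59.9124) (12, 53.4549) (12, 90) (0, 90)]  |A|=399.7965
3. ⊥bis P1·P2 via (7.93,72.02): [(0, 72.4213) (0, 59.9124) (12, 53.4549) (12, 71.8141)]  |A|=185.2084
4. ⊥bis P1·P3 via (4.595,56.3): [(0, 72.4213) (0, 59.9124) (12, 53.4549) (12, 71.8141)]  |A|=185.2084
5. ⊥bis P1·P4 via (8.52,66.58): [(0, 68.1963) (0, 59.9124) (12, 53.4549) (12, 65.9198)]  |A|=124.4933
6. ⊥bis P1·P5 via (7.205,31.285): [(0, 68.1963) (0, 59.9124) (12, 53.4549) (12, 65.9198)]  |A|=124.4933
7. ⊥bis P1·P6 via (4.255,47.055): [(0, 68.1963) (0, 59.9124) (12, 53.4549) (12, 65.9198)]  |A|=124.4933
8. ⊥bis P1·P7 via (7.085,32.96): [(0, 68.1963) (0, 59.9124) (12, 53.4549) (12, 65.9198)]  |A|=124.4933
9. canonical 4-gon: [(0, 68.1963) (0, 59.9124) (12, 53.4549) (12, 65.9198)]
10. shoelace: 124.4933

Area of P1's cell: 124.4933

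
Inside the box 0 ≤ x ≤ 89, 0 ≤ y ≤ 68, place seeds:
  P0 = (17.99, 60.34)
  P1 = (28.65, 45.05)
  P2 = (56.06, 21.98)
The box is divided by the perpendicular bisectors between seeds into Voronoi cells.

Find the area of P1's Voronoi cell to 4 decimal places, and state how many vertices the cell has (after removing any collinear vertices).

1. box [0,89]×[0,68]: [(0, 0) (89, 0) (89, 68) (0, 68)]
2. ⊥bis P1·P0 via (23.32,52.695): [(0, 36.4366) (0, 0) (89, 0) (89, 68) (45.2725, 68)]  |A|=5337.5229
3. ⊥bis P1·P2 via (42.355,33.515): [(0, 36.4366) (0, 0) (14.1466, 0) (71.3798, 68) (45.2725, 68)]  |A|=2193.421
4. canonical 5-gon: [(0, 36.4366) (0, 0) (14.1466, 0) (71.3798, 68) (45.2725, 68)]
5. shoelace: 2193.421

Area of P1's cell: 2193.4210 (5 vertices)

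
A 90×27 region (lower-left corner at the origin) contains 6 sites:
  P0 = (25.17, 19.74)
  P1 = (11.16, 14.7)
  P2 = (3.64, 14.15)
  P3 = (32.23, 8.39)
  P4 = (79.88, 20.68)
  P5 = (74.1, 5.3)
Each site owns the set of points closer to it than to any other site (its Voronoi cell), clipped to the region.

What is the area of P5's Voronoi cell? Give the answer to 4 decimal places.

1. box [0,90]×[0,27]: [(0, 0) (90, 0) (90, 27) (0, 27)]
2. ⊥bis P5·P0 via (49.635,12.52): [(45.9402, 0) (90, 0) (90, 27) (53.9083, 27)]  |A|=1082.0462
3. ⊥bis P5·P1 via (42.63,10): [(45.9402, 0) (90, 0) (90, 27) (53.9083, 27)]  |A|=1082.0462
4. ⊥bis P5·P2 via (38.87,9.725): [(45.9402, 0) (90, 0) (90, 27) (53.9083, 27)]  |A|=1082.0462
5. ⊥bis P5·P3 via (53.165,6.845): [(52.6598, 0) (90, 0) (90, 27) (54.6524, 27)]  |A|=981.2843
6. ⊥bis P5·P4 via (76.99,12.99): [(54.2492, 21.5363) (52.6598, 0) (90, 0) (90, 8.1007)]  |A|=546.8868
7. canonical 4-gon: [(54.2492, 21.5363) (52.6598, 0) (90, 0) (90, 8.1007)]
8. shoelace: 546.8868

Area of P5's cell: 546.8868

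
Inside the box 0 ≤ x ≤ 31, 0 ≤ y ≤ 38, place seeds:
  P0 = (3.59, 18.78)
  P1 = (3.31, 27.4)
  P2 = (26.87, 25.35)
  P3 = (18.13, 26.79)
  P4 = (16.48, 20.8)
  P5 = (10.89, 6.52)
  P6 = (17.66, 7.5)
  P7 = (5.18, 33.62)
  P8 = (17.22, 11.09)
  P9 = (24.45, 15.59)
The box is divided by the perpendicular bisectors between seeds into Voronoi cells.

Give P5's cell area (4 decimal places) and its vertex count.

Area of P5's cell: 165.5094 (5 vertices)

1. box [0,31]×[0,38]: [(0, 0) (31, 0) (31, 38) (0, 38)]
2. ⊥bis P5·P0 via (7.24,12.65): [(0, 8.3391) (0, 0) (31, 0) (31, 26.7975)]  |A|=544.6164
3. ⊥bis P5·P1 via (7.1,16.96): [(26.0039, 23.8226) (0, 8.3391) (0, 0) (31, 0) (31, 25.6363)]  |A|=541.7158
4. ⊥bis P5·P2 via (18.88,15.935): [(16.3553, 18.0776) (0, 8.3391) (0, 0) (31, 0) (31, 5.6494)]  |A|=389.7631
5. ⊥bis P5·P3 via (14.51,16.655): [(20.5909, 14.483) (14.1701, 16.7764) (0, 8.3391) (0, 0) (31, 0) (31, 5.6494)]  |A|=383.0801
6. ⊥bis P5·P4 via (13.685,13.66): [(28.3041, 7.9372) (10.8199, 14.7816) (0, 8.3391) (0, 0) (31, 0) (31, 5.6494)]  |A|=342.006
7. ⊥bis P5·P6 via (14.275,7.01): [(13.29, 13.8146) (10.8199, 14.7816) (0, 8.3391) (0, 0) (15.2897, 0)]  |A|=174.2121
8. ⊥bis P5·P7 via (8.035,20.07): [(13.29, 13.8146) (10.8199, 14.7816) (0, 8.3391) (0, 0) (15.2897, 0)]  |A|=174.2121
9. ⊥bis P5·P8 via (14.055,8.805): [(14.0052, 8.874) (10.0648, 14.332) (0, 8.3391) (0, 0) (15.2897, 0)]  |A|=165.5094
10. ⊥bis P5·P9 via (17.67,11.055): [(14.0052, 8.874) (10.0648, 14.332) (0, 8.3391) (0, 0) (15.2897, 0)]  |A|=165.5094
11. canonical 5-gon: [(14.0052, 8.874) (10.0648, 14.332) (0, 8.3391) (0, 0) (15.2897, 0)]
12. shoelace: 165.5094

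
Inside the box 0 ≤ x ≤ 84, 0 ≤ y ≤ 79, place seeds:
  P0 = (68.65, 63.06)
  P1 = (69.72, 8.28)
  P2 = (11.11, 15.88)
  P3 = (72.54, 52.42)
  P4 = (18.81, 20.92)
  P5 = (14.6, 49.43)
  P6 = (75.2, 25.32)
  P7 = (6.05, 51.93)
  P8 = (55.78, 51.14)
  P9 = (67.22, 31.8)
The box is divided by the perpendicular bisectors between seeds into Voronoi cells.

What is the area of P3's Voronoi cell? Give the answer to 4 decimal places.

1. box [0,84]×[0,79]: [(0, 0) (84, 0) (84, 79) (0, 79)]
2. ⊥bis P3·P0 via (70.595,57.74): [(0, 31.9304) (0, 0) (84, 0) (84, 62.6409)]  |A|=3971.9925
3. ⊥bis P3·P1 via (71.13,30.35): [(6.9011, 34.4534) (84, 29.5278) (84, 62.6409)]  |A|=1276.492
4. ⊥bis P3·P2 via (41.825,34.15): [(35.4385, 44.8867) (43.017, 32.1461) (84, 29.5278) (84, 62.6409)]  |A|=1055.1651
5. ⊥bis P3·P4 via (45.675,36.67): [(39.9013, 46.5183) (48.5339, 31.7936) (84, 29.5278) (84, 62.6409)]  |A|=981.4576
6. ⊥bis P3·P5 via (43.57,50.925): [(43.7253, 47.9164) (44.1735, 39.2312) (48.5339, 31.7936) (84, 29.5278) (84, 62.6409)]  |A|=964.5383
7. ⊥bis P3·P6 via (73.87,38.87): [(43.7253, 47.9164) (44.1735, 39.2312) (45.9896, 36.1334) (84, 39.8643) (84, 62.6409)]  |A|=694.0149
8. ⊥bis P3·P7 via (39.295,52.175): [(43.7253, 47.9164) (44.1735, 39.2312) (45.9896, 36.1334) (84, 39.8643) (84, 62.6409)]  |A|=694.0149
9. ⊥bis P3·P8 via (64.16,51.78): [(63.892, 55.2894) (65.2109, 38.0201) (84, 39.8643) (84, 62.6409)]  |A|=392.4496
10. ⊥bis P3·P9 via (69.88,42.11): [(63.892, 55.2894) (64.7984, 43.4211) (80.0767, 39.4792) (84, 39.8643) (84, 62.6409)]  |A|=352.0034
11. canonical 5-gon: [(63.892, 55.2894) (64.7984, 43.4211) (80.0767, 39.4792) (84, 39.8643) (84, 62.6409)]
12. shoelace: 352.0034

Area of P3's cell: 352.0034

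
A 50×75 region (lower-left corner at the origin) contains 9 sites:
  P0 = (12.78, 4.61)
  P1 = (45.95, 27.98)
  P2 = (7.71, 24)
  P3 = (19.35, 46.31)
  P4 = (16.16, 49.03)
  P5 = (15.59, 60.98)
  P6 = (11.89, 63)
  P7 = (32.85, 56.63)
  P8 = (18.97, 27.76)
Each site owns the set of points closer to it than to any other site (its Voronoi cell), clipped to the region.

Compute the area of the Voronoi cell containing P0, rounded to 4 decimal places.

1. box [0,50]×[0,75]: [(0, 0) (50, 0) (50, 75) (0, 75)]
2. ⊥bis P0·P1 via (29.365,16.295): [(0, 57.9739) (0, 0) (40.8457, 0)]  |A|=1183.9927
3. ⊥bis P0·P2 via (10.245,14.305): [(27.5746, 18.8362) (0, 11.6262) (0, 0) (40.8457, 0)]  |A|=544.9832
4. ⊥bis P0·P3 via (16.065,25.46): [(27.5746, 18.8362) (0, 11.6262) (0, 0) (40.8457, 0)]  |A|=544.9832
5. ⊥bis P0·P4 via (14.47,26.82): [(27.5746, 18.8362) (0, 11.6262) (0, 0) (40.8457, 0)]  |A|=544.9832
6. ⊥bis P0·P5 via (14.185,32.795): [(27.5746, 18.8362) (0, 11.6262) (0, 0) (40.8457, 0)]  |A|=544.9832
7. ⊥bis P0·P6 via (12.335,33.805): [(27.5746, 18.8362) (0, 11.6262) (0, 0) (40.8457, 0)]  |A|=544.9832
8. ⊥bis P0·P7 via (22.815,30.62): [(27.5746, 18.8362) (0, 11.6262) (0, 0) (40.8457, 0)]  |A|=544.9832
9. ⊥bis P0·P8 via (15.875,16.185): [(32.5917, 11.7152) (16.6463, 15.9788) (0, 11.6262) (0, 0) (40.8457, 0)]  |A|=498.9044
10. canonical 5-gon: [(32.5917, 11.7152) (16.6463, 15.9788) (0, 11.6262) (0, 0) (40.8457, 0)]
11. shoelace: 498.9044

Area of P0's cell: 498.9044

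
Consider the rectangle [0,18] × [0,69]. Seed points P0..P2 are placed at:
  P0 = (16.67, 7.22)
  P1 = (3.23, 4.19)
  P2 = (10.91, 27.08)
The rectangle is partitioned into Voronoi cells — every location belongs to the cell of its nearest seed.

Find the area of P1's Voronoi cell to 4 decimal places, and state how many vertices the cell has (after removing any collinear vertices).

1. box [0,18]×[0,69]: [(0, 0) (18, 0) (18, 69) (0, 69)]
2. ⊥bis P1·P0 via (9.95,5.705): [(0, 49.8397) (0, 0) (11.2362, 0)]  |A|=280.0035
3. ⊥bis P1·P2 via (7.07,15.635): [(7.7638, 15.4022) (0, 18.0071) (0, 0) (11.2362, 0)]  |A|=156.4328
4. canonical 4-gon: [(7.7638, 15.4022) (0, 18.0071) (0, 0) (11.2362, 0)]
5. shoelace: 156.4328

Area of P1's cell: 156.4328 (4 vertices)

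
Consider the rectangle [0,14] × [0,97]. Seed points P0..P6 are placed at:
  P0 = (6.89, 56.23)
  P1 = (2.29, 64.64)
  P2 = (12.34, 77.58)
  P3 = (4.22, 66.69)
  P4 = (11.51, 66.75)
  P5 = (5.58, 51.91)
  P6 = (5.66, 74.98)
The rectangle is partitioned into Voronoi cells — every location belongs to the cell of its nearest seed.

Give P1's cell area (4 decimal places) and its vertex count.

1. box [0,14]×[0,97]: [(0, 0) (14, 0) (14, 97) (0, 97)]
2. ⊥bis P1·P0 via (4.59,60.435): [(0, 57.9244) (14, 65.582) (14, 97) (0, 97)]  |A|=493.4553
3. ⊥bis P1·P2 via (7.315,71.11): [(0, 76.7913) (0, 57.9244) (14, 65.582) (14, 65.918)]  |A|=134.4204
4. ⊥bis P1·P3 via (3.255,65.665): [(0, 68.7295) (0, 57.9244) (7.2594, 61.895)]  |A|=39.2188
5. ⊥bis P1·P4 via (6.9,65.695): [(0, 68.7295) (0, 57.9244) (7.2594, 61.895)]  |A|=39.2188
6. ⊥bis P1·P5 via (3.935,58.275): [(0, 68.7295) (0, 57.9244) (7.2594, 61.895)]  |A|=39.2188
7. ⊥bis P1·P6 via (3.975,69.81): [(0, 68.7295) (0, 57.9244) (7.2594, 61.895)]  |A|=39.2188
8. canonical 3-gon: [(0, 68.7295) (0, 57.9244) (7.2594, 61.895)]
9. shoelace: 39.2188

Area of P1's cell: 39.2188 (3 vertices)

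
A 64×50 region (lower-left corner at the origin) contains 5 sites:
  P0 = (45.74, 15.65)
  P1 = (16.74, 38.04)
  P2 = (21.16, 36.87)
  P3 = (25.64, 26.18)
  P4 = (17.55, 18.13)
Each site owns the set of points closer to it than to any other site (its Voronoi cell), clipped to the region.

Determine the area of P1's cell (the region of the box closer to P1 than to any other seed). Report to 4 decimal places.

1. box [0,64]×[0,50]: [(0, 0) (64, 0) (64, 50) (0, 50)]
2. ⊥bis P1·P0 via (31.24,26.845): [(0, 0) (10.5138, 0) (49.1173, 50) (0, 50)]  |A|=1490.7766
3. ⊥bis P1·P2 via (18.95,37.455): [(0, 0) (9.0354, 0) (22.2707, 50) (0, 50)]  |A|=782.6544
4. ⊥bis P1·P3 via (21.19,32.11): [(0, 16.2086) (16.6292, 28.6875) (22.2707, 50) (0, 50)]  |A|=518.2849
5. ⊥bis P1·P4 via (17.145,28.085): [(0, 27.3875) (15.7508, 28.0283) (16.6292, 28.6875) (22.2707, 50) (0, 50)]  |A|=430.2466
6. canonical 5-gon: [(0, 27.3875) (15.7508, 28.0283) (16.6292, 28.6875) (22.2707, 50) (0, 50)]
7. shoelace: 430.2466

Area of P1's cell: 430.2466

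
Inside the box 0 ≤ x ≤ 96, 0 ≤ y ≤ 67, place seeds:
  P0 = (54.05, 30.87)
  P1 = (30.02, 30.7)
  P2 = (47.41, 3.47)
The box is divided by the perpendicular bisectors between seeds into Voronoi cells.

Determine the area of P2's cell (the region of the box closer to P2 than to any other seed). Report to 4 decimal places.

Area of P2's cell: 976.1930

1. box [0,96]×[0,67]: [(0, 0) (96, 0) (96, 67) (0, 67)]
2. ⊥bis P2·P0 via (50.73,17.17): [(0, 29.4637) (0, 0) (96, 0) (96, 6.1995)]  |A|=1711.8314
3. ⊥bis P2·P1 via (38.715,17.085): [(42.1166, 19.2573) (11.9626, 0) (96, 0) (96, 6.1995)]  |A|=976.193
4. canonical 4-gon: [(42.1166, 19.2573) (11.9626, 0) (96, 0) (96, 6.1995)]
5. shoelace: 976.193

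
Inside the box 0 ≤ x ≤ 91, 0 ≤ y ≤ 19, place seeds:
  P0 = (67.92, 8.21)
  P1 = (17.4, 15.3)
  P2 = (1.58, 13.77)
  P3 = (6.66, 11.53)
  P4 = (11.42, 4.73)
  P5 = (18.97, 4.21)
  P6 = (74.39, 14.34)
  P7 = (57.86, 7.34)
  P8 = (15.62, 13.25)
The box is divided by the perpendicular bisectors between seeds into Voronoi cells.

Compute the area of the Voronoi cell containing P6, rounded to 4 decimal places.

Area of P6's cell: 345.1023

1. box [0,91]×[0,19]: [(0, 0) (91, 0) (91, 19) (0, 19)]
2. ⊥bis P6·P0 via (71.155,11.275): [(81.8375, 0) (91, 0) (91, 19) (63.836, 19)]  |A|=345.1023
3. ⊥bis P6·P1 via (45.895,14.82): [(81.8375, 0) (91, 0) (91, 19) (63.836, 19)]  |A|=345.1023
4. ⊥bis P6·P2 via (37.985,14.055): [(81.8375, 0) (91, 0) (91, 19) (63.836, 19)]  |A|=345.1023
5. ⊥bis P6·P3 via (40.525,12.935): [(81.8375, 0) (91, 0) (91, 19) (63.836, 19)]  |A|=345.1023
6. ⊥bis P6·P4 via (42.905,9.535): [(81.8375, 0) (91, 0) (91, 19) (63.836, 19)]  |A|=345.1023
7. ⊥bis P6·P5 via (46.68,9.275): [(81.8375, 0) (91, 0) (91, 19) (63.836, 19)]  |A|=345.1023
8. ⊥bis P6·P7 via (66.125,10.84): [(81.8375, 0) (91, 0) (91, 19) (63.836, 19)]  |A|=345.1023
9. ⊥bis P6·P8 via (45.005,13.795): [(81.8375, 0) (91, 0) (91, 19) (63.836, 19)]  |A|=345.1023
10. canonical 4-gon: [(81.8375, 0) (91, 0) (91, 19) (63.836, 19)]
11. shoelace: 345.1023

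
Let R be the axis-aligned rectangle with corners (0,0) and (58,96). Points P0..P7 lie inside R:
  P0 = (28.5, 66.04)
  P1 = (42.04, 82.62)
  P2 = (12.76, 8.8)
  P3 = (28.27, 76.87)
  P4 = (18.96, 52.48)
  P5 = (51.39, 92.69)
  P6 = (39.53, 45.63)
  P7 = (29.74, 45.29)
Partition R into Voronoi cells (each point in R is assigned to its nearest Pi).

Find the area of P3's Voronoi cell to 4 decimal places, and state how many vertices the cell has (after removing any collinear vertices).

Area of P3's cell: 819.5281 (5 vertices)

1. box [0,58]×[0,96]: [(0, 0) (58, 0) (58, 96) (0, 96)]
2. ⊥bis P3·P0 via (28.385,71.455): [(0, 70.8522) (58, 72.0839) (58, 96) (0, 96)]  |A|=1422.8525
3. ⊥bis P3·P1 via (35.155,79.745): [(0, 70.8522) (38.5268, 71.6704) (28.3673, 96) (0, 96)]  |A|=829.515
4. ⊥bis P3·P2 via (20.515,42.835): [(0, 70.8522) (38.5268, 71.6704) (28.3673, 96) (0, 96)]  |A|=829.515
5. ⊥bis P3·P4 via (23.615,64.675): [(0, 73.6892) (7.0405, 71.0017) (38.5268, 71.6704) (28.3673, 96) (0, 96)]  |A|=819.5281
6. ⊥bis P3·P5 via (39.83,84.78): [(0, 73.6892) (7.0405, 71.0017) (38.5268, 71.6704) (28.3673, 96) (0, 96)]  |A|=819.5281
7. ⊥bis P3·P6 via (33.9,61.25): [(0, 73.6892) (7.0405, 71.0017) (38.5268, 71.6704) (28.3673, 96) (0, 96)]  |A|=819.5281
8. ⊥bis P3·P7 via (29.005,61.08): [(0, 73.6892) (7.0405, 71.0017) (38.5268, 71.6704) (28.3673, 96) (0, 96)]  |A|=819.5281
9. canonical 5-gon: [(0, 73.6892) (7.0405, 71.0017) (38.5268, 71.6704) (28.3673, 96) (0, 96)]
10. shoelace: 819.5281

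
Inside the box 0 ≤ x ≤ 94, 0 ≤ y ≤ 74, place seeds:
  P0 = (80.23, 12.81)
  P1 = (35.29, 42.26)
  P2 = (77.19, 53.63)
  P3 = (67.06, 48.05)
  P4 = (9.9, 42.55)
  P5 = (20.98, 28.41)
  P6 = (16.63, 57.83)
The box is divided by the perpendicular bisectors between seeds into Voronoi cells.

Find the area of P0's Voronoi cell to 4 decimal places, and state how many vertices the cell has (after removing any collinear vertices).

1. box [0,94]×[0,74]: [(0, 0) (94, 0) (94, 74) (0, 74)]
2. ⊥bis P0·P1 via (57.76,27.535): [(39.7158, 0) (94, 0) (94, 74) (88.2094, 74)]  |A|=2222.7686
3. ⊥bis P0·P2 via (78.71,33.22): [(60.6017, 31.8714) (39.7158, 0) (94, 0) (94, 34.3587)]  |A|=1438.8174
4. ⊥bis P0·P3 via (73.645,30.43): [(81.7078, 33.4433) (55.1203, 23.5069) (39.7158, 0) (94, 0) (94, 34.3587)]  |A|=1354.8543
5. ⊥bis P0·P4 via (45.065,27.68): [(81.7078, 33.4433) (55.1203, 23.5069) (39.7158, 0) (94, 0) (94, 34.3587)]  |A|=1354.8543
6. ⊥bis P0·P5 via (50.605,20.61): [(81.7078, 33.4433) (55.1203, 23.5069) (48.8474, 13.9346) (45.1786, 0) (94, 0) (94, 34.3587)]  |A|=1316.7935
7. ⊥bis P0·P6 via (48.43,35.32): [(81.7078, 33.4433) (55.1203, 23.5069) (48.8474, 13.9346) (45.1786, 0) (94, 0) (94, 34.3587)]  |A|=1316.7935
8. canonical 6-gon: [(81.7078, 33.4433) (55.1203, 23.5069) (48.8474, 13.9346) (45.1786, 0) (94, 0) (94, 34.3587)]
9. shoelace: 1316.7935

Area of P0's cell: 1316.7935 (6 vertices)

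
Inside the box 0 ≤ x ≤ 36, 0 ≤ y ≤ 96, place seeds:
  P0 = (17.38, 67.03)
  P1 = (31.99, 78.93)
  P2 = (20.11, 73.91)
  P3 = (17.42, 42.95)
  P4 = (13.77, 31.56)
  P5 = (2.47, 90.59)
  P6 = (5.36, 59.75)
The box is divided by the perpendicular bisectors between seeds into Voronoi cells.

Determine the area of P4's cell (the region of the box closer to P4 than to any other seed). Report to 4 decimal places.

1. box [0,36]×[0,96]: [(0, 0) (36, 0) (36, 96) (0, 96)]
2. ⊥bis P4·P0 via (15.575,49.295): [(0, 50.8802) (0, 0) (36, 0) (36, 47.2162)]  |A|=1765.7349
3. ⊥bis P4·P1 via (22.88,55.245): [(0, 50.8802) (0, 0) (36, 0) (36, 47.2162)]  |A|=1765.7349
4. ⊥bis P4·P2 via (16.94,52.735): [(0, 50.8802) (0, 0) (36, 0) (36, 47.2162)]  |A|=1765.7349
5. ⊥bis P4·P3 via (15.595,37.255): [(0, 42.2525) (0, 0) (36, 0) (36, 30.7161)]  |A|=1313.4349
6. ⊥bis P4·P5 via (8.12,61.075): [(0, 42.2525) (0, 0) (36, 0) (36, 30.7161)]  |A|=1313.4349
7. ⊥bis P4·P6 via (9.565,45.655): [(0, 42.2525) (0, 0) (36, 0) (36, 30.7161)]  |A|=1313.4349
8. canonical 4-gon: [(0, 42.2525) (0, 0) (36, 0) (36, 30.7161)]
9. shoelace: 1313.4349

Area of P4's cell: 1313.4349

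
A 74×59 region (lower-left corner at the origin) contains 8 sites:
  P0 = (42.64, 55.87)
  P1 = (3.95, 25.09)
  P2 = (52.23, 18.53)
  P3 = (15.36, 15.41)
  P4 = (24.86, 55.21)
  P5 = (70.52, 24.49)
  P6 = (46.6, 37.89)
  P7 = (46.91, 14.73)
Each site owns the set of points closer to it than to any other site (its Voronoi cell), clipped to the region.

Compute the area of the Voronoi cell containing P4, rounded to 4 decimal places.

Area of P4's cell: 616.6634

1. box [0,74]×[0,59]: [(0, 0) (74, 0) (74, 59) (0, 59)]
2. ⊥bis P4·P0 via (33.75,55.54): [(0, 0) (35.8117, 0) (33.6216, 59) (0, 59)]  |A|=2048.2802
3. ⊥bis P4·P1 via (14.405,40.15): [(0, 50.1503) (34.8481, 25.9579) (33.6216, 59) (0, 59)]  |A|=709.6609
4. ⊥bis P4·P2 via (38.545,36.87): [(0, 50.1503) (29.1875, 29.8876) (34.5536, 33.8917) (33.6216, 59) (0, 59)]  |A|=687.7848
5. ⊥bis P4·P3 via (20.11,35.31): [(0, 50.1503) (22.0406, 34.8492) (32.4932, 32.3542) (34.5536, 33.8917) (33.6216, 59) (0, 59)]  |A|=670.77
6. ⊥bis P4·P5 via (47.69,39.85): [(0, 50.1503) (22.0406, 34.8492) (32.4932, 32.3542) (34.5536, 33.8917) (33.6216, 59) (0, 59)]  |A|=670.77
7. ⊥bis P4·P6 via (35.73,46.55): [(0, 50.1503) (22.0406, 34.8492) (25.7103, 33.9733) (34.157, 44.5756) (33.6216, 59) (0, 59)]  |A|=616.6634
8. ⊥bis P4·P7 via (35.885,34.97): [(0, 50.1503) (22.0406, 34.8492) (25.7103, 33.9733) (34.157, 44.5756) (33.6216, 59) (0, 59)]  |A|=616.6634
9. canonical 6-gon: [(0, 50.1503) (22.0406, 34.8492) (25.7103, 33.9733) (34.157, 44.5756) (33.6216, 59) (0, 59)]
10. shoelace: 616.6634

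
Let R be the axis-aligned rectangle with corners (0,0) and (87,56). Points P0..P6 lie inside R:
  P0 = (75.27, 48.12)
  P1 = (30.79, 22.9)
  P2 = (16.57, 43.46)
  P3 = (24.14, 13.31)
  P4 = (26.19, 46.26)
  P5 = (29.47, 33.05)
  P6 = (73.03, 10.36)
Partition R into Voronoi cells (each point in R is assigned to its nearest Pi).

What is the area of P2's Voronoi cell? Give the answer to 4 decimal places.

1. box [0,87]×[0,56]: [(0, 0) (87, 0) (87, 56) (0, 56)]
2. ⊥bis P2·P0 via (45.92,45.79): [(0, 0) (49.5551, 0) (45.1095, 56) (0, 56)]  |A|=2650.6082
3. ⊥bis P2·P1 via (23.68,33.18): [(0, 16.8021) (45.7114, 48.4177) (45.1095, 56) (0, 56)]  |A|=1066.9128
4. ⊥bis P2·P3 via (20.355,28.385): [(0, 23.2743) (14.691, 26.9629) (45.7114, 48.4177) (45.1095, 56) (0, 56)]  |A|=1019.3712
5. ⊥bis P2·P4 via (21.38,44.86): [(0, 23.2743) (14.691, 26.9629) (24.5953, 33.8131) (18.1376, 56) (0, 56)]  |A|=635.7096
6. ⊥bis P2·P5 via (23.02,38.255): [(0, 23.2743) (13.7085, 26.7162) (23.2276, 38.5122) (18.1376, 56) (0, 56)]  |A|=603.1331
7. ⊥bis P2·P6 via (44.8,26.91): [(0, 23.2743) (13.7085, 26.7162) (23.2276, 38.5122) (18.1376, 56) (0, 56)]  |A|=603.1331
8. canonical 5-gon: [(0, 23.2743) (13.7085, 26.7162) (23.2276, 38.5122) (18.1376, 56) (0, 56)]
9. shoelace: 603.1331

Area of P2's cell: 603.1331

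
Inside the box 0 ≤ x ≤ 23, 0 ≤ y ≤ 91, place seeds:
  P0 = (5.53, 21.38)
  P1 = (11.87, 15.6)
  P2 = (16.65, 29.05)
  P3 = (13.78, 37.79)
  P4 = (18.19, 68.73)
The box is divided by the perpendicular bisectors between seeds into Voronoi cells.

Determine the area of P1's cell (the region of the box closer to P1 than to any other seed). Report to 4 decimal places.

Area of P1's cell: 418.8927

1. box [0,23]×[0,91]: [(0, 0) (23, 0) (23, 91) (0, 91)]
2. ⊥bis P1·P0 via (8.7,18.49): [(0, 8.9471) (0, 0) (23, 0) (23, 34.1755)]  |A|=495.9094
3. ⊥bis P1·P2 via (14.26,22.325): [(12.7013, 22.879) (0, 8.9471) (0, 0) (23, 0) (23, 19.2189)]  |A|=418.8927
4. ⊥bis P1·P3 via (12.825,26.695): [(12.7013, 22.879) (0, 8.9471) (0, 0) (23, 0) (23, 19.2189)]  |A|=418.8927
5. ⊥bis P1·P4 via (15.03,42.165): [(12.7013, 22.879) (0, 8.9471) (0, 0) (23, 0) (23, 19.2189)]  |A|=418.8927
6. canonical 5-gon: [(12.7013, 22.879) (0, 8.9471) (0, 0) (23, 0) (23, 19.2189)]
7. shoelace: 418.8927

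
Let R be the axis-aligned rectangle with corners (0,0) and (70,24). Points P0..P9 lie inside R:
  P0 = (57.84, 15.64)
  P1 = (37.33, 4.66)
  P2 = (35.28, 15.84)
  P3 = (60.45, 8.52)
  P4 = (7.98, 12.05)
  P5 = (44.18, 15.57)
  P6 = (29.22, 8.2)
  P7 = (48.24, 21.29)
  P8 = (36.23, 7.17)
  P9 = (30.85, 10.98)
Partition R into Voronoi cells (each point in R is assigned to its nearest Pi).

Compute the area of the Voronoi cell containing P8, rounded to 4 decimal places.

1. box [0,70]×[0,24]: [(0, 0) (70, 0) (70, 24) (0, 24)]
2. ⊥bis P8·P0 via (47.035,11.405): [(0, 0) (51.5052, 0) (42.0984, 24) (0, 24)]  |A|=1123.243
3. ⊥bis P8·P1 via (36.78,5.915): [(0, 0) (23.283, 0) (47.3681, 10.5552) (42.0984, 24) (0, 24)]  |A|=974.298
4. ⊥bis P8·P2 via (35.755,11.505): [(0, 7.5872) (0, 0) (23.283, 0) (47.3681, 10.5552) (46.5329, 12.686)]  |A|=354.2791
5. ⊥bis P8·P3 via (48.34,7.845): [(0, 7.5872) (0, 0) (23.283, 0) (47.3681, 10.5552) (46.5329, 12.686)]  |A|=354.2791
6. ⊥bis P8·P4 via (22.105,9.61): [(22.1753, 10.017) (20.4449, 0) (23.283, 0) (47.3681, 10.5552) (46.5329, 12.686)]  |A|=167.756
7. ⊥bis P8·P5 via (40.205,11.37): [(39.6154, 11.928) (22.1753, 10.017) (20.4449, 0) (23.283, 0) (43.0605, 8.6674)]  |A|=149.7953
8. ⊥bis P8·P6 via (32.725,7.685): [(39.6154, 11.928) (33.2459, 11.2301) (32.1679, 3.8938) (43.0605, 8.6674)]  |A|=48.9691
9. ⊥bis P8·P7 via (42.235,14.23): [(39.6154, 11.928) (33.2459, 11.2301) (32.1679, 3.8938) (43.0605, 8.6674)]  |A|=48.9691
10. ⊥bis P8·P9 via (33.54,9.075): [(39.6154, 11.928) (35.2193, 11.4463) (32.7693, 7.9868) (32.1679, 3.8938) (43.0605, 8.6674)]  |A|=45.8205
11. canonical 5-gon: [(39.6154, 11.928) (35.2193, 11.4463) (32.7693, 7.9868) (32.1679, 3.8938) (43.0605, 8.6674)]
12. shoelace: 45.8205

Area of P8's cell: 45.8205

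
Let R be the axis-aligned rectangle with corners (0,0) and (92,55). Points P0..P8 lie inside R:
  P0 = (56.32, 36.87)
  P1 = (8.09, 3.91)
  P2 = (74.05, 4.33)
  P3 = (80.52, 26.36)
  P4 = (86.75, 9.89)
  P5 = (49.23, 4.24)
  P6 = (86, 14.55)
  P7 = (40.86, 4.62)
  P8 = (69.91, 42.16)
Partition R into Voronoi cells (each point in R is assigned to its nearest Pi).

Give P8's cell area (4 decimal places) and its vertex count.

1. box [0,92]×[0,55]: [(0, 0) (92, 0) (92, 55) (0, 55)]
2. ⊥bis P8·P0 via (63.115,39.515): [(78.4965, 0) (92, 0) (92, 55) (57.0874, 55)]  |A|=1331.4444
3. ⊥bis P8·P1 via (39,23.035): [(78.4965, 0) (92, 0) (92, 55) (57.0874, 55)]  |A|=1331.4444
4. ⊥bis P8·P2 via (71.98,23.245): [(69.5517, 22.9792) (92, 25.4359) (92, 55) (57.0874, 55)]  |A|=890.7968
5. ⊥bis P8·P3 via (75.215,34.26): [(67.2441, 28.9074) (92, 45.5314) (92, 55) (57.0874, 55)]  |A|=572.6825
6. ⊥bis P8·P4 via (78.33,26.025): [(67.2441, 28.9074) (92, 45.5314) (92, 55) (57.0874, 55)]  |A|=572.6825
7. ⊥bis P8·P5 via (59.57,23.2): [(67.2441, 28.9074) (92, 45.5314) (92, 55) (57.0874, 55)]  |A|=572.6825
8. ⊥bis P8·P6 via (77.955,28.355): [(67.2441, 28.9074) (92, 45.5314) (92, 55) (57.0874, 55)]  |A|=572.6825
9. ⊥bis P8·P7 via (55.385,23.39): [(67.2441, 28.9074) (92, 45.5314) (92, 55) (57.0874, 55)]  |A|=572.6825
10. canonical 4-gon: [(67.2441, 28.9074) (92, 45.5314) (92, 55) (57.0874, 55)]
11. shoelace: 572.6825

Area of P8's cell: 572.6825 (4 vertices)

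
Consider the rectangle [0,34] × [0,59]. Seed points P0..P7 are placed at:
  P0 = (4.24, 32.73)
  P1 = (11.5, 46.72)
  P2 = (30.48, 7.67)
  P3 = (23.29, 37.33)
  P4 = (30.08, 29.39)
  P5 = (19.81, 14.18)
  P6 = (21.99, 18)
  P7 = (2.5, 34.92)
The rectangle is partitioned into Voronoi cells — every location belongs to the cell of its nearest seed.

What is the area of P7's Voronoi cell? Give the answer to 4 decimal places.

Area of P7's cell: 72.3545

1. box [0,34]×[0,59]: [(0, 0) (34, 0) (34, 59) (0, 59)]
2. ⊥bis P7·P0 via (3.37,33.825): [(0, 31.1475) (34, 58.1612) (34, 59) (0, 59)]  |A|=487.7533
3. ⊥bis P7·P1 via (7,40.82): [(0, 46.159) (0, 31.1475) (9.6399, 38.8065)]  |A|=72.3545
4. ⊥bis P7·P2 via (16.49,21.295): [(0, 46.159) (0, 31.1475) (9.6399, 38.8065)]  |A|=72.3545
5. ⊥bis P7·P3 via (12.895,36.125): [(0, 46.159) (0, 31.1475) (9.6399, 38.8065)]  |A|=72.3545
6. ⊥bis P7·P4 via (16.29,32.155): [(0, 46.159) (0, 31.1475) (9.6399, 38.8065)]  |A|=72.3545
7. ⊥bis P7·P5 via (11.155,24.55): [(0, 46.159) (0, 31.1475) (9.6399, 38.8065)]  |A|=72.3545
8. ⊥bis P7·P6 via (12.245,26.46): [(0, 46.159) (0, 31.1475) (9.6399, 38.8065)]  |A|=72.3545
9. canonical 3-gon: [(0, 46.159) (0, 31.1475) (9.6399, 38.8065)]
10. shoelace: 72.3545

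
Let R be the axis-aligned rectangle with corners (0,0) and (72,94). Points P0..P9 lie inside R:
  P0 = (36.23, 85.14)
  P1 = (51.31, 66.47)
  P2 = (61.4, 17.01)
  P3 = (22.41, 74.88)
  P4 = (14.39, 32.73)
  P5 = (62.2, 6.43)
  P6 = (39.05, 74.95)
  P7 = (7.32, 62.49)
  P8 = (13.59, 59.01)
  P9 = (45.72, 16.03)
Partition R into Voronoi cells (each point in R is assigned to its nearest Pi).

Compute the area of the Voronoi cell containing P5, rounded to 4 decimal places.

Area of P5's cell: 249.7671

1. box [0,72]×[0,94]: [(0, 0) (72, 0) (72, 94) (0, 94)]
2. ⊥bis P5·P0 via (49.215,45.785): [(0, 29.5467) (0, 0) (72, 0) (72, 53.3028)]  |A|=2982.5836
3. ⊥bis P5·P1 via (56.755,36.45): [(0, 26.1558) (0, 0) (72, 0) (72, 39.2151)]  |A|=2353.3544
4. ⊥bis P5·P2 via (61.8,11.72): [(0, 7.047) (0, 0) (72, 0) (72, 12.4913)]  |A|=703.3788
5. ⊥bis P5·P3 via (42.305,40.655): [(0, 7.047) (0, 0) (72, 0) (72, 12.4913)]  |A|=703.3788
6. ⊥bis P5·P4 via (38.295,19.58): [(32.7635, 9.5244) (27.5242, 0) (72, 0) (72, 12.4913)]  |A|=456.8602
7. ⊥bis P5·P6 via (50.625,40.69): [(32.7635, 9.5244) (27.5242, 0) (72, 0) (72, 12.4913)]  |A|=456.8602
8. ⊥bis P5·P7 via (34.76,34.46): [(32.7635, 9.5244) (27.5242, 0) (72, 0) (72, 12.4913)]  |A|=456.8602
9. ⊥bis P5·P8 via (37.895,32.72): [(32.7635, 9.5244) (27.5242, 0) (72, 0) (72, 12.4913)]  |A|=456.8602
10. ⊥bis P5·P9 via (53.96,11.23): [(53.8973, 11.1224) (47.4183, 0) (72, 0) (72, 12.4913)]  |A|=249.7671
11. canonical 4-gon: [(53.8973, 11.1224) (47.4183, 0) (72, 0) (72, 12.4913)]
12. shoelace: 249.7671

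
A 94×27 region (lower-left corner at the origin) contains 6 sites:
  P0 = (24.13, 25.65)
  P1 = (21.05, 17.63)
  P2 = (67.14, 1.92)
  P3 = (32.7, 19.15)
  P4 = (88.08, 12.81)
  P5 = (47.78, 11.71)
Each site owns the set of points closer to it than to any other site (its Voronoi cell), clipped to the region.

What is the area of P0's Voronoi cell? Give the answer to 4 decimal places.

1. box [0,94]×[0,27]: [(0, 0) (94, 0) (94, 27) (0, 27)]
2. ⊥bis P0·P1 via (22.59,21.64): [(78.9383, 0) (94, 0) (94, 27) (8.6331, 27)]  |A|=1355.7857
3. ⊥bis P0·P2 via (45.635,13.785): [(45.1819, 12.9638) (52.9261, 27) (8.6331, 27)]  |A|=310.8528
4. ⊥bis P0·P3 via (28.415,22.4): [(26.6546, 20.079) (31.9039, 27) (8.6331, 27)]  |A|=80.5284
5. ⊥bis P0·P4 via (56.105,19.23): [(26.6546, 20.079) (31.9039, 27) (8.6331, 27)]  |A|=80.5284
6. ⊥bis P0·P5 via (35.955,18.68): [(26.6546, 20.079) (31.9039, 27) (8.6331, 27)]  |A|=80.5284
7. canonical 3-gon: [(26.6546, 20.079) (31.9039, 27) (8.6331, 27)]
8. shoelace: 80.5284

Area of P0's cell: 80.5284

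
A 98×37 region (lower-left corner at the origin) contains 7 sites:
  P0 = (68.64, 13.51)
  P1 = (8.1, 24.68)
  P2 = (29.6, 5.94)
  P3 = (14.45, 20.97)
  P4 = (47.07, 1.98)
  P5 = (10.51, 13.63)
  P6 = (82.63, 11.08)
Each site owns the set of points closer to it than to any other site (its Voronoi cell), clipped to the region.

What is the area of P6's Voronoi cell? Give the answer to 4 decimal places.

Area of P6's cell: 787.6271

1. box [0,98]×[0,37]: [(0, 0) (98, 0) (98, 37) (0, 37)]
2. ⊥bis P6·P0 via (75.635,12.295): [(73.4994, 0) (98, 0) (98, 37) (79.9261, 37)]  |A|=787.6271
3. ⊥bis P6·P1 via (45.365,17.88): [(73.4994, 0) (98, 0) (98, 37) (79.9261, 37)]  |A|=787.6271
4. ⊥bis P6·P2 via (56.115,8.51): [(73.4994, 0) (98, 0) (98, 37) (79.9261, 37)]  |A|=787.6271
5. ⊥bis P6·P3 via (48.54,16.025): [(73.4994, 0) (98, 0) (98, 37) (79.9261, 37)]  |A|=787.6271
6. ⊥bis P6·P4 via (64.85,6.53): [(73.4994, 0) (98, 0) (98, 37) (79.9261, 37)]  |A|=787.6271
7. ⊥bis P6·P5 via (46.57,12.355): [(73.4994, 0) (98, 0) (98, 37) (79.9261, 37)]  |A|=787.6271
8. canonical 4-gon: [(73.4994, 0) (98, 0) (98, 37) (79.9261, 37)]
9. shoelace: 787.6271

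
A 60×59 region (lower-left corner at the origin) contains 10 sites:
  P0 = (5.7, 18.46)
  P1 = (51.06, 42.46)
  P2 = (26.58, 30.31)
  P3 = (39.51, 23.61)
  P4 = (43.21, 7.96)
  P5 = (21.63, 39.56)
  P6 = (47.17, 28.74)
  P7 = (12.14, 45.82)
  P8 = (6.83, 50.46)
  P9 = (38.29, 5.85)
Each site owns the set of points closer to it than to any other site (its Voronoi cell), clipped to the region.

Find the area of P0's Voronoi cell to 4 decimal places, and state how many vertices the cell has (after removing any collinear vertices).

Area of P0's cell: 592.1328 (6 vertices)

1. box [0,60]×[0,59]: [(0, 0) (60, 0) (60, 59) (0, 59)]
2. ⊥bis P0·P1 via (28.38,30.46): [(0, 0) (44.4964, 0) (13.2795, 59) (0, 59)]  |A|=1704.3883
3. ⊥bis P0·P2 via (16.14,24.385): [(0, 52.8241) (0, 0) (29.9792, 0)]  |A|=791.8116
4. ⊥bis P0·P3 via (22.605,21.035): [(24.2793, 10.0434) (0, 52.8241) (0, 0) (25.8091, 0)]  |A|=770.8706
5. ⊥bis P0·P4 via (24.455,13.21): [(23.8033, 10.882) (0, 52.8241) (0, 0) (20.7572, 0)]  |A|=741.6347
6. ⊥bis P0·P5 via (13.665,29.01): [(23.8033, 10.882) (13.4029, 29.2079) (0, 39.3268) (0, 0) (20.7572, 0)]  |A|=651.1832
7. ⊥bis P0·P6 via (26.435,23.6): [(23.8033, 10.882) (13.4029, 29.2079) (0, 39.3268) (0, 0) (20.7572, 0)]  |A|=651.1832
8. ⊥bis P0·P7 via (8.92,32.14): [(23.8033, 10.882) (13.4029, 29.2079) (9.7906, 31.9351) (0, 34.2396) (0, 0) (20.7572, 0)]  |A|=626.28
9. ⊥bis P0·P8 via (6.265,34.46): [(23.8033, 10.882) (13.4029, 29.2079) (9.7906, 31.9351) (0, 34.2396) (0, 0) (20.7572, 0)]  |A|=626.28
10. ⊥bis P0·P9 via (21.995,12.155): [(22.4352, 13.2927) (13.4029, 29.2079) (9.7906, 31.9351) (0, 34.2396) (0, 0) (17.2919, 0)]  |A|=592.1328
11. canonical 6-gon: [(22.4352, 13.2927) (13.4029, 29.2079) (9.7906, 31.9351) (0, 34.2396) (0, 0) (17.2919, 0)]
12. shoelace: 592.1328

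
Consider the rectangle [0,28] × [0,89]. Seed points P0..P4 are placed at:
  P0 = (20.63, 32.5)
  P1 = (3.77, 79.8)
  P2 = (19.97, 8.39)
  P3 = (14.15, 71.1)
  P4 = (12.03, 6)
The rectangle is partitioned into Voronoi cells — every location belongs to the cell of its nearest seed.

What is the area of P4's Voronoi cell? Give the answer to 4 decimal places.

1. box [0,28]×[0,89]: [(0, 0) (28, 0) (28, 89) (0, 89)]
2. ⊥bis P4·P0 via (16.33,19.25): [(0, 24.5495) (0, 0) (28, 0) (28, 15.4628)]  |A|=560.1722
3. ⊥bis P4·P1 via (7.9,42.9): [(0, 24.5495) (0, 0) (28, 0) (28, 15.4628)]  |A|=560.1722
4. ⊥bis P4·P2 via (16,7.195): [(11.9428, 20.6738) (0, 24.5495) (0, 0) (18.1657, 0)]  |A|=334.3723
5. ⊥bis P4·P3 via (13.09,38.55): [(11.9428, 20.6738) (0, 24.5495) (0, 0) (18.1657, 0)]  |A|=334.3723
6. canonical 4-gon: [(11.9428, 20.6738) (0, 24.5495) (0, 0) (18.1657, 0)]
7. shoelace: 334.3723

Area of P4's cell: 334.3723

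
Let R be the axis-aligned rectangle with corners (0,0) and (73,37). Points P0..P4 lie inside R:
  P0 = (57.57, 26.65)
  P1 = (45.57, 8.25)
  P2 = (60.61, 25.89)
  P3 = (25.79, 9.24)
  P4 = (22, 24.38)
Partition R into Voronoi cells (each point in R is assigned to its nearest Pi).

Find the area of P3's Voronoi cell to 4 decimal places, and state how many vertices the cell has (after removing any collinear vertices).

Area of P3's cell: 546.8600 (4 vertices)

1. box [0,73]×[0,37]: [(0, 0) (73, 0) (73, 37) (0, 37)]
2. ⊥bis P3·P0 via (41.68,17.945): [(0, 0) (51.5108, 0) (31.2411, 37) (0, 37)]  |A|=1530.9103
3. ⊥bis P3·P1 via (35.68,8.745): [(0, 0) (35.2423, 0) (36.6042, 27.2103) (31.2411, 37) (0, 37)]  |A|=1309.5752
4. ⊥bis P3·P2 via (43.2,17.565): [(0, 0) (35.2423, 0) (36.6042, 27.2103) (31.2411, 37) (0, 37)]  |A|=1309.5752
5. ⊥bis P3·P4 via (23.895,16.81): [(0, 10.8284) (0, 0) (35.2423, 0) (36.2383, 19.8999)]  |A|=546.86
6. canonical 4-gon: [(0, 10.8284) (0, 0) (35.2423, 0) (36.2383, 19.8999)]
7. shoelace: 546.86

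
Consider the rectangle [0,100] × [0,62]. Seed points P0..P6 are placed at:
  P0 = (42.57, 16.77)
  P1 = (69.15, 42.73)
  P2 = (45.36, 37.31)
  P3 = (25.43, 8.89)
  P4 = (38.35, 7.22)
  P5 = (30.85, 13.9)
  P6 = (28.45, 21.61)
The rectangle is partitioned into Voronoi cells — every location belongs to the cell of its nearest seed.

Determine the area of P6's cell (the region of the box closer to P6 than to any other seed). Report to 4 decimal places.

Area of P6's cell: 1115.8737

1. box [0,100]×[0,62]: [(0, 0) (100, 0) (100, 62) (0, 62)]
2. ⊥bis P6·P0 via (35.51,19.19): [(0, 0) (28.9321, 0) (50.1842, 62) (0, 62)]  |A|=2452.6076
3. ⊥bis P6·P1 via (48.8,32.17): [(0, 0) (28.9321, 0) (43.476, 42.4297) (33.3206, 62) (0, 62)]  |A|=2287.595
4. ⊥bis P6·P2 via (36.905,29.46): [(0, 0) (28.9321, 0) (38.4572, 27.7881) (6.6934, 62) (0, 62)]  |A|=1708.6562
5. ⊥bis P6·P3 via (26.94,15.25): [(0, 21.6461) (33.6161, 13.6649) (38.4572, 27.7881) (6.6934, 62) (0, 62)]  |A|=1147.1486
6. ⊥bis P6·P4 via (33.4,14.415): [(0, 21.6461) (32.6449, 13.8955) (34.0193, 14.8411) (38.4572, 27.7881) (6.6934, 62) (0, 62)]  |A|=1146.531
7. ⊥bis P6·P5 via (29.65,17.755): [(0, 21.6461) (23.9121, 15.9689) (35.6593, 19.6256) (38.4572, 27.7881) (6.6934, 62) (0, 62)]  |A|=1115.8737
8. canonical 6-gon: [(0, 21.6461) (23.9121, 15.9689) (35.6593, 19.6256) (38.4572, 27.7881) (6.6934, 62) (0, 62)]
9. shoelace: 1115.8737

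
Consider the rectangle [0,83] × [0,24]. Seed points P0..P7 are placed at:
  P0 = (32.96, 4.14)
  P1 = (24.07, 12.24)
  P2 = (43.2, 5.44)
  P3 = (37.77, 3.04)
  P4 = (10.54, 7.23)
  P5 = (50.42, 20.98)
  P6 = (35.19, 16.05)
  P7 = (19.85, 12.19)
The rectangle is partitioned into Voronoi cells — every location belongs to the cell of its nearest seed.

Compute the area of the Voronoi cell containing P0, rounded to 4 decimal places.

1. box [0,83]×[0,24]: [(0, 0) (83, 0) (83, 24) (0, 24)]
2. ⊥bis P0·P1 via (28.515,8.19): [(21.0528, 0) (83, 0) (83, 24) (42.9201, 24)]  |A|=1224.3257
3. ⊥bis P0·P2 via (38.08,4.79): [(36.5314, 16.9882) (21.0528, 0) (38.6881, 0)]  |A|=149.7965
4. ⊥bis P0·P3 via (35.365,3.59): [(37.2088, 11.6524) (36.5314, 16.9882) (21.0528, 0) (34.544, 0)]  |A|=125.652
5. ⊥bis P0·P4 via (21.75,5.685): [(37.2088, 11.6524) (36.5314, 16.9882) (21.0528, 0) (34.544, 0)]  |A|=125.652
6. ⊥bis P0·P5 via (41.69,12.56): [(37.2088, 11.6524) (36.5314, 16.9882) (21.0528, 0) (34.544, 0)]  |A|=125.652
7. ⊥bis P0·P6 via (34.075,10.095): [(36.7386, 9.5963) (30.8081, 10.7067) (21.0528, 0) (34.544, 0)]  |A|=101.8971
8. ⊥bis P0·P7 via (26.405,8.165): [(36.7386, 9.5963) (30.8081, 10.7067) (22.0912, 1.1397) (21.3914, 0) (34.544, 0)]  |A|=101.7041
9. canonical 5-gon: [(36.7386, 9.5963) (30.8081, 10.7067) (22.0912, 1.1397) (21.3914, 0) (34.544, 0)]
10. shoelace: 101.7041

Area of P0's cell: 101.7041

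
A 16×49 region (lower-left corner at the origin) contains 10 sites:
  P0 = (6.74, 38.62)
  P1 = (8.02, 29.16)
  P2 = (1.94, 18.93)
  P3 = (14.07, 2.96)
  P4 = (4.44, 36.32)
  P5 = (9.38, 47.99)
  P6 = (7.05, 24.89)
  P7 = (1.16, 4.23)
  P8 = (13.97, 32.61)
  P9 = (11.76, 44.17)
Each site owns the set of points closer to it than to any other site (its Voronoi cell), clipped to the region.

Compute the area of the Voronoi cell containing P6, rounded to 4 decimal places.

1. box [0,16]×[0,49]: [(0, 0) (16, 0) (16, 49) (0, 49)]
2. ⊥bis P6·P0 via (6.895,31.755): [(0, 31.5993) (0, 0) (16, 0) (16, 31.9606)]  |A|=508.4792
3. ⊥bis P6·P1 via (7.535,27.025): [(0, 28.7367) (0, 0) (16, 0) (16, 25.102)]  |A|=430.7099
4. ⊥bis P6·P2 via (4.495,21.91): [(0, 28.7367) (0, 25.7639) (16, 12.0458) (16, 25.102)]  |A|=128.2319
5. ⊥bis P6·P3 via (10.56,13.925): [(0, 28.7367) (0, 25.7639) (12.9252, 14.6821) (16, 15.6664) (16, 25.102)]  |A|=122.6656
6. ⊥bis P6·P4 via (5.745,30.605): [(0, 28.7367) (0, 25.7639) (12.9252, 14.6821) (16, 15.6664) (16, 25.102)]  |A|=122.6656
7. ⊥bis P6·P5 via (8.215,36.44): [(0, 28.7367) (0, 25.7639) (12.9252, 14.6821) (16, 15.6664) (16, 25.102)]  |A|=122.6656
8. ⊥bis P6·P7 via (4.105,14.56): [(0, 28.7367) (0, 25.7639) (12.9252, 14.6821) (16, 15.6664) (16, 25.102)]  |A|=122.6656
9. ⊥bis P6·P8 via (10.51,28.75): [(14.0976, 25.5342) (0, 28.7367) (0, 25.7639) (12.9252, 14.6821) (16, 15.6664) (16, 23.8289)]  |A|=121.4545
10. ⊥bis P6·P9 via (9.405,34.53): [(14.0976, 25.5342) (0, 28.7367) (0, 25.7639) (12.9252, 14.6821) (16, 15.6664) (16, 23.8289)]  |A|=121.4545
11. canonical 6-gon: [(14.0976, 25.5342) (0, 28.7367) (0, 25.7639) (12.9252, 14.6821) (16, 15.6664) (16, 23.8289)]
12. shoelace: 121.4545

Area of P6's cell: 121.4545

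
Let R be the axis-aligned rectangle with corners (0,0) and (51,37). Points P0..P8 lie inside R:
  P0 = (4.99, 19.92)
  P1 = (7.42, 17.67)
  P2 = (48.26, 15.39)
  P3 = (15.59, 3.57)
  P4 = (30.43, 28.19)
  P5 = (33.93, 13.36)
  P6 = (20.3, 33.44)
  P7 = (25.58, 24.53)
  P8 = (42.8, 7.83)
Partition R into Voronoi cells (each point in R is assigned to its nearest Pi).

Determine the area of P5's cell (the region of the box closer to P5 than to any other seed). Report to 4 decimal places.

1. box [0,51]×[0,37]: [(0, 0) (51, 0) (51, 37) (0, 37)]
2. ⊥bis P5·P0 via (19.46,16.64): [(15.6881, 0) (51, 0) (51, 37) (24.0751, 37)]  |A|=1151.3802
3. ⊥bis P5·P1 via (20.675,15.515): [(18.1526, 0) (51, 0) (51, 37) (24.168, 37)]  |A|=1104.0688
4. ⊥bis P5·P2 via (41.095,14.375): [(18.1526, 0) (43.1314, 0) (37.8899, 37) (24.168, 37)]  |A|=715.9628
5. ⊥bis P5·P3 via (24.76,8.465): [(20.7501, 15.9769) (29.2787, 0) (43.1314, 0) (37.8899, 37) (24.168, 37)]  |A|=627.0825
6. ⊥bis P5·P4 via (32.18,20.775): [(21.1052, 18.1613) (20.7501, 15.9769) (29.2787, 0) (43.1314, 0) (39.9293, 22.6039)]  |A|=357.8044
7. ⊥bis P5·P6 via (27.115,23.4): [(21.1052, 18.1613) (20.7501, 15.9769) (29.2787, 0) (43.1314, 0) (39.9293, 22.6039)]  |A|=357.8044
8. ⊥bis P5·P7 via (29.755,18.945): [(32.2137, 20.7829) (22.186, 13.2869) (29.2787, 0) (43.1314, 0) (39.9293, 22.6039)]  |A|=327.2684
9. ⊥bis P5·P8 via (38.365,10.595): [(32.2137, 20.7829) (22.186, 13.2869) (29.2787, 0) (31.7595, 0) (41.0259, 14.863) (39.9293, 22.6039)]  |A|=242.7588
10. canonical 6-gon: [(32.2137, 20.7829) (22.186, 13.2869) (29.2787, 0) (31.7595, 0) (41.0259, 14.863) (39.9293, 22.6039)]
11. shoelace: 242.7588

Area of P5's cell: 242.7588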